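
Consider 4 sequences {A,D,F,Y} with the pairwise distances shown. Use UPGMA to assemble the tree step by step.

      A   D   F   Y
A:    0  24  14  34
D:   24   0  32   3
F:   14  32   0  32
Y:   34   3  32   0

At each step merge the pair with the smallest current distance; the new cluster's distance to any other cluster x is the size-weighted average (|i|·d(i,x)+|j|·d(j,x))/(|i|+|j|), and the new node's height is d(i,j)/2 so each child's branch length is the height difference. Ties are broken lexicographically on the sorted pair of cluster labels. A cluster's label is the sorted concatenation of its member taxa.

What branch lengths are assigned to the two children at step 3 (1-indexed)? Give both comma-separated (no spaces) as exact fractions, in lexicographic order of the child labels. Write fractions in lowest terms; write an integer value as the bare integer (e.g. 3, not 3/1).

33/4,55/4

1. join D+Y (d=3) ⇒ DY; edges |D|=3/2, |Y|=3/2
  updated: d(A,DY)=29, d(DY,F)=32
2. join A+F (d=14) ⇒ AF; edges |A|=7, |F|=7
  updated: d(AF,DY)=61/2
3. join AF+DY (d=61/2) ⇒ ADFY; edges |AF|=33/4, |DY|=55/4
final tree: ((A:7,F:7):33/4,(D:3/2,Y:3/2):55/4)
total length: 39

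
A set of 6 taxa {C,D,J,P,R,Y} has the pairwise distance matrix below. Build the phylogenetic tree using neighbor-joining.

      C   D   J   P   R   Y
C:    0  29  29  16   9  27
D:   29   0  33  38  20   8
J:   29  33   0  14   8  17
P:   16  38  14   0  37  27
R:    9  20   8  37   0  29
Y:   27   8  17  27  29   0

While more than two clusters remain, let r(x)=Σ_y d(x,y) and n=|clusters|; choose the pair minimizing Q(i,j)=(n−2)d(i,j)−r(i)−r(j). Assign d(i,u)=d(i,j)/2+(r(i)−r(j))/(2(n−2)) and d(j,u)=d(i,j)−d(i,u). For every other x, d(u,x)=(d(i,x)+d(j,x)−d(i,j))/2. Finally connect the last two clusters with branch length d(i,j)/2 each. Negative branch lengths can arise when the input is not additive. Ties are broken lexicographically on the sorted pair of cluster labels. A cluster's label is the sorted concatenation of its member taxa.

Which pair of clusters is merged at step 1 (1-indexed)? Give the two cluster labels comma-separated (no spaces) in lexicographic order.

step 1: merge (D,Y) at d=8, Q=-204; branch lengths D→13/2, Y→3/2; new cluster DY
  updated: d(C,DY)=24, d(DY,J)=21, d(DY,P)=57/2, d(DY,R)=41/2
step 2: merge (C,P) at d=16, Q=-251/2; branch lengths C→61/12, P→131/12; new cluster CP
  updated: d(CP,DY)=73/4, d(CP,J)=27/2, d(CP,R)=15
step 3: merge (CP,DY) at d=73/4, Q=-70; branch lengths CP→47/8, DY→99/8; new cluster CDPY
  updated: d(CDPY,J)=65/8, d(CDPY,R)=69/8
step 4: merge (CDPY,J) at d=65/8, Q=-99/4; branch lengths CDPY→35/8, J→15/4; new cluster CDJPY
  updated: d(CDJPY,R)=17/4
step 5: merge (CDJPY,R) at d=17/4; branch lengths CDJPY→17/8, R→17/8; new cluster CDJPRY
final tree: ((((C:61/12,P:131/12):47/8,(D:13/2,Y:3/2):99/8):35/8,J:15/4):17/8,R:17/8)
total length: 437/8

D,Y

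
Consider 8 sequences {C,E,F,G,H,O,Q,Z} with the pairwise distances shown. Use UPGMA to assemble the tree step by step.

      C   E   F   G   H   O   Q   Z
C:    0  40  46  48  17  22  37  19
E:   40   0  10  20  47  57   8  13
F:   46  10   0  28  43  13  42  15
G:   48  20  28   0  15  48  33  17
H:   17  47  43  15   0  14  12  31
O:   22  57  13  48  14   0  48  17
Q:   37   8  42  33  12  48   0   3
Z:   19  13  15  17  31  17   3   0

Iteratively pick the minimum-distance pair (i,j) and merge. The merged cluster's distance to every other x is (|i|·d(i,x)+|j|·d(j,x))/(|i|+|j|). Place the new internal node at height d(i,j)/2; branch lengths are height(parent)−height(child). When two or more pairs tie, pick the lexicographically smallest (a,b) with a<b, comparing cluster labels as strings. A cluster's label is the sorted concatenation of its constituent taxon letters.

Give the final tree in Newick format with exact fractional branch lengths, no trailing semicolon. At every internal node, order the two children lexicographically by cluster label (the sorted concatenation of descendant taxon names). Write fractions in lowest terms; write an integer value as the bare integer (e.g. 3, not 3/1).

((C:39/4,(H:7,O:7):11/4):457/60,(((E:5,F:5):19/4,(Q:3/2,Z:3/2):33/4):5/2,G:49/4):307/60)

1. join Q+Z (d=3) ⇒ QZ; edges |Q|=3/2, |Z|=3/2
  updated: d(C,QZ)=28, d(E,QZ)=21/2, d(F,QZ)=57/2, d(G,QZ)=25, d(H,QZ)=43/2, d(O,QZ)=65/2
2. join E+F (d=10) ⇒ EF; edges |E|=5, |F|=5
  updated: d(C,EF)=43, d(EF,G)=24, d(EF,H)=45, d(EF,O)=35, d(EF,QZ)=39/2
3. join H+O (d=14) ⇒ HO; edges |H|=7, |O|=7
  updated: d(C,HO)=39/2, d(EF,HO)=40, d(G,HO)=63/2, d(HO,QZ)=27
4. join C+HO (d=39/2) ⇒ CHO; edges |C|=39/4, |HO|=11/4
  updated: d(CHO,EF)=41, d(CHO,G)=37, d(CHO,QZ)=82/3
5. join EF+QZ (d=39/2) ⇒ EFQZ; edges |EF|=19/4, |QZ|=33/4
  updated: d(CHO,EFQZ)=205/6, d(EFQZ,G)=49/2
6. join EFQZ+G (d=49/2) ⇒ EFGQZ; edges |EFQZ|=5/2, |G|=49/4
  updated: d(CHO,EFGQZ)=521/15
7. join CHO+EFGQZ (d=521/15) ⇒ CEFGHOQZ; edges |CHO|=457/60, |EFGQZ|=307/60
final tree: ((C:39/4,(H:7,O:7):11/4):457/60,(((E:5,F:5):19/4,(Q:3/2,Z:3/2):33/4):5/2,G:49/4):307/60)
total length: 4799/60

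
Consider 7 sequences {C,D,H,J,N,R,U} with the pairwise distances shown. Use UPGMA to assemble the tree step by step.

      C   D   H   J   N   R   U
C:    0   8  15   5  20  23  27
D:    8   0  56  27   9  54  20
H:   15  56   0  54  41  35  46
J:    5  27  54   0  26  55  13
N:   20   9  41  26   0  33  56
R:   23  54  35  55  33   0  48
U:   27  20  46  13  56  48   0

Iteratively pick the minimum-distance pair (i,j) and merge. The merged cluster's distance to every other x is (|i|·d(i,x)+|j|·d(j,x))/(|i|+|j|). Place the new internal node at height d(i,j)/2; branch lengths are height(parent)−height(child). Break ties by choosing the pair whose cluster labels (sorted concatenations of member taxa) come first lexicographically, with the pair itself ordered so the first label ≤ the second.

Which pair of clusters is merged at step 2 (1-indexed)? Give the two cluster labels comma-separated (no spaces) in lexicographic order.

step 1: merge (C,J) at d=5; branch lengths C→5/2, J→5/2; new cluster CJ
  updated: d(CJ,D)=35/2, d(CJ,H)=69/2, d(CJ,N)=23, d(CJ,R)=39, d(CJ,U)=20
step 2: merge (D,N) at d=9; branch lengths D→9/2, N→9/2; new cluster DN
  updated: d(CJ,DN)=81/4, d(DN,H)=97/2, d(DN,R)=87/2, d(DN,U)=38
step 3: merge (CJ,U) at d=20; branch lengths CJ→15/2, U→10; new cluster CJU
  updated: d(CJU,DN)=157/6, d(CJU,H)=115/3, d(CJU,R)=42
step 4: merge (CJU,DN) at d=157/6; branch lengths CJU→37/12, DN→103/12; new cluster CDJNU
  updated: d(CDJNU,H)=212/5, d(CDJNU,R)=213/5
step 5: merge (H,R) at d=35; branch lengths H→35/2, R→35/2; new cluster HR
  updated: d(CDJNU,HR)=85/2
step 6: merge (CDJNU,HR) at d=85/2; branch lengths CDJNU→49/6, HR→15/4; new cluster CDHJNRU
final tree: ((((C:5/2,J:5/2):15/2,U:10):37/12,(D:9/2,N:9/2):103/12):49/6,(H:35/2,R:35/2):15/4)
total length: 1081/12

D,N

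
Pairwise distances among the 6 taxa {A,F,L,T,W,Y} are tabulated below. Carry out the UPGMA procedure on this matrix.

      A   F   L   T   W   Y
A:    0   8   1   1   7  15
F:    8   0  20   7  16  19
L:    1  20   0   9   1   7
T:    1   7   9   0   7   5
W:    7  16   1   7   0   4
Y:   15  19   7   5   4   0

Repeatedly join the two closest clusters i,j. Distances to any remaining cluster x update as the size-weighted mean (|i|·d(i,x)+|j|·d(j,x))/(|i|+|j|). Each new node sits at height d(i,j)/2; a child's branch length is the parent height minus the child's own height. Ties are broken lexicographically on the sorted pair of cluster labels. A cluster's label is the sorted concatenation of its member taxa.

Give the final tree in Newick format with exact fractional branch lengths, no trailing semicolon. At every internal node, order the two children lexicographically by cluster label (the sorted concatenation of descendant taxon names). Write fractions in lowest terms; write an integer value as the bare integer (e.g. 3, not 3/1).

step 1: merge (A,L) at d=1; branch lengths A→1/2, L→1/2; new cluster AL
  updated: d(AL,F)=14, d(AL,T)=5, d(AL,W)=4, d(AL,Y)=11
step 2: merge (AL,W) at d=4; branch lengths AL→3/2, W→2; new cluster ALW
  updated: d(ALW,F)=44/3, d(ALW,T)=17/3, d(ALW,Y)=26/3
step 3: merge (T,Y) at d=5; branch lengths T→5/2, Y→5/2; new cluster TY
  updated: d(ALW,TY)=43/6, d(F,TY)=13
step 4: merge (ALW,TY) at d=43/6; branch lengths ALW→19/12, TY→13/12; new cluster ALTWY
  updated: d(ALTWY,F)=14
step 5: merge (ALTWY,F) at d=14; branch lengths ALTWY→41/12, F→7; new cluster AFLTWY
final tree: ((((A:1/2,L:1/2):3/2,W:2):19/12,(T:5/2,Y:5/2):13/12):41/12,F:7)
total length: 271/12

((((A:1/2,L:1/2):3/2,W:2):19/12,(T:5/2,Y:5/2):13/12):41/12,F:7)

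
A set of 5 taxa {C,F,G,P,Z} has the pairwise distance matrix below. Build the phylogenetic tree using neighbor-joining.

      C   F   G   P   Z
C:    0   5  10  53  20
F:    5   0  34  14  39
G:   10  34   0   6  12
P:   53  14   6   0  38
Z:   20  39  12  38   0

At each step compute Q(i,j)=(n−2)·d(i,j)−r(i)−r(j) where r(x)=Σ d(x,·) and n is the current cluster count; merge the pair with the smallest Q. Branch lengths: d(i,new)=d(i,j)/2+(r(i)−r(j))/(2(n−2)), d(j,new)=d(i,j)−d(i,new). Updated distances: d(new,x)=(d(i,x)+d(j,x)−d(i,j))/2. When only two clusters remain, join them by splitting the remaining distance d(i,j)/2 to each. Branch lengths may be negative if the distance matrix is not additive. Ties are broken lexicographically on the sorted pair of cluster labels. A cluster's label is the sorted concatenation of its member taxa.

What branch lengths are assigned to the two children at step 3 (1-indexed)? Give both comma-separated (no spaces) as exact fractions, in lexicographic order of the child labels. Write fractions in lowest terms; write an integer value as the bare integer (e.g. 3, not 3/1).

69/8,-51/8

step 1: merge (C,F) at d=5, Q=-165; branch lengths C→11/6, F→19/6; new cluster CF
  updated: d(CF,G)=39/2, d(CF,P)=31, d(CF,Z)=27
step 2: merge (CF,Z) at d=27, Q=-201/2; branch lengths CF→109/8, Z→107/8; new cluster CFZ
  updated: d(CFZ,G)=9/4, d(CFZ,P)=21
step 3: merge (CFZ,G) at d=9/4, Q=-117/4; branch lengths CFZ→69/8, G→-51/8; new cluster CFGZ
  updated: d(CFGZ,P)=99/8
step 4: merge (CFGZ,P) at d=99/8; branch lengths CFGZ→99/16, P→99/16; new cluster CFGPZ
final tree: ((((C:11/6,F:19/6):109/8,Z:107/8):69/8,G:-51/8):99/16,P:99/16)
total length: 373/8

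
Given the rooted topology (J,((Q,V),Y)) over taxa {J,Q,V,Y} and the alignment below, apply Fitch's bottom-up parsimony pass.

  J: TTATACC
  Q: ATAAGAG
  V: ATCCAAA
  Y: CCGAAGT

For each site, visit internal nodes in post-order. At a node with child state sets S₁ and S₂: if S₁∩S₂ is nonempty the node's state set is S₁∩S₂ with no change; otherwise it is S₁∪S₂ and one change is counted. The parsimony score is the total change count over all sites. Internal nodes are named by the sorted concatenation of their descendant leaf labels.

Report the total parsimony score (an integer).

13

QV@0: {A} ∩ {A} = {A} (intersection, +0)
QVY@0: {A} ∪ {C} = {A,C} (union, +1)
JQVY@0: {T} ∪ {A,C} = {A,C,T} (union, +1)
QV@1: {T} ∩ {T} = {T} (intersection, +0)
QVY@1: {T} ∪ {C} = {C,T} (union, +1)
JQVY@1: {T} ∩ {C,T} = {T} (intersection, +0)
QV@2: {A} ∪ {C} = {A,C} (union, +1)
QVY@2: {A,C} ∪ {G} = {A,C,G} (union, +1)
JQVY@2: {A} ∩ {A,C,G} = {A} (intersection, +0)
QV@3: {A} ∪ {C} = {A,C} (union, +1)
QVY@3: {A,C} ∩ {A} = {A} (intersection, +0)
JQVY@3: {T} ∪ {A} = {A,T} (union, +1)
QV@4: {G} ∪ {A} = {A,G} (union, +1)
QVY@4: {A,G} ∩ {A} = {A} (intersection, +0)
JQVY@4: {A} ∩ {A} = {A} (intersection, +0)
QV@5: {A} ∩ {A} = {A} (intersection, +0)
QVY@5: {A} ∪ {G} = {A,G} (union, +1)
JQVY@5: {C} ∪ {A,G} = {A,C,G} (union, +1)
QV@6: {G} ∪ {A} = {A,G} (union, +1)
QVY@6: {A,G} ∪ {T} = {A,G,T} (union, +1)
JQVY@6: {C} ∪ {A,G,T} = {A,C,G,T} (union, +1)
per-site changes: [2, 1, 2, 2, 1, 2, 3]; total = 13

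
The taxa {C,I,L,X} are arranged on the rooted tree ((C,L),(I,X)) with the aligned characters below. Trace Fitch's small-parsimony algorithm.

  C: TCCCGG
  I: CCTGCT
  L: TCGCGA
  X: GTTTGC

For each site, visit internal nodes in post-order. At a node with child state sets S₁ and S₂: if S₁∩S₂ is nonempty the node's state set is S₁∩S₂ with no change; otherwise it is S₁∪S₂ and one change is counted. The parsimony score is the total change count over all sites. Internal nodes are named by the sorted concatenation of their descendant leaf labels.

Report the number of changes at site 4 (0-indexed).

1

[col 0] CL: children C:{T}, L:{T} ∩→ {T}; cost 0
[col 0] IX: children I:{C}, X:{G} ∪→ {C,G}; cost 1
[col 0] CILX: children CL:{T}, IX:{C,G} ∪→ {C,G,T}; cost 1
[col 1] CL: children C:{C}, L:{C} ∩→ {C}; cost 0
[col 1] IX: children I:{C}, X:{T} ∪→ {C,T}; cost 1
[col 1] CILX: children CL:{C}, IX:{C,T} ∩→ {C}; cost 0
[col 2] CL: children C:{C}, L:{G} ∪→ {C,G}; cost 1
[col 2] IX: children I:{T}, X:{T} ∩→ {T}; cost 0
[col 2] CILX: children CL:{C,G}, IX:{T} ∪→ {C,G,T}; cost 1
[col 3] CL: children C:{C}, L:{C} ∩→ {C}; cost 0
[col 3] IX: children I:{G}, X:{T} ∪→ {G,T}; cost 1
[col 3] CILX: children CL:{C}, IX:{G,T} ∪→ {C,G,T}; cost 1
[col 4] CL: children C:{G}, L:{G} ∩→ {G}; cost 0
[col 4] IX: children I:{C}, X:{G} ∪→ {C,G}; cost 1
[col 4] CILX: children CL:{G}, IX:{C,G} ∩→ {G}; cost 0
[col 5] CL: children C:{G}, L:{A} ∪→ {A,G}; cost 1
[col 5] IX: children I:{T}, X:{C} ∪→ {C,T}; cost 1
[col 5] CILX: children CL:{A,G}, IX:{C,T} ∪→ {A,C,G,T}; cost 1
per-site changes: [2, 1, 2, 2, 1, 3]; total = 11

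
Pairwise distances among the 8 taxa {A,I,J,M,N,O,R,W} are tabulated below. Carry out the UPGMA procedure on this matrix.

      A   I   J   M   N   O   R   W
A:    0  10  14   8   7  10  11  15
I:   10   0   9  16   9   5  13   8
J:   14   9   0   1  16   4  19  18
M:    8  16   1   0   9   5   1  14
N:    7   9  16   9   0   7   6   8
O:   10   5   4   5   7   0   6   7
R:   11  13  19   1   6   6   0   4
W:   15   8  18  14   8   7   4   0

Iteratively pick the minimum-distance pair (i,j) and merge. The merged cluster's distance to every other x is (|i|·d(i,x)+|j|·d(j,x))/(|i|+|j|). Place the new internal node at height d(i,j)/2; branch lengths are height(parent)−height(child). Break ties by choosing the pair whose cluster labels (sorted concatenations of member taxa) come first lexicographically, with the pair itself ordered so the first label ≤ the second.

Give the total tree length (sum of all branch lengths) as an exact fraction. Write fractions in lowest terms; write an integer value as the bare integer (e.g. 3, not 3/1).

iteration 1: select J,M (d=1); attach at lengths (1/2, 1/2); label the merged cluster JM
  updated: d(A,JM)=11, d(I,JM)=25/2, d(JM,N)=25/2, d(JM,O)=9/2, d(JM,R)=10, d(JM,W)=16
iteration 2: select R,W (d=4); attach at lengths (2, 2); label the merged cluster RW
  updated: d(A,RW)=13, d(I,RW)=21/2, d(JM,RW)=13, d(N,RW)=7, d(O,RW)=13/2
iteration 3: select JM,O (d=9/2); attach at lengths (7/4, 9/4); label the merged cluster JMO
  updated: d(A,JMO)=32/3, d(I,JMO)=10, d(JMO,N)=32/3, d(JMO,RW)=65/6
iteration 4: select A,N (d=7); attach at lengths (7/2, 7/2); label the merged cluster AN
  updated: d(AN,I)=19/2, d(AN,JMO)=32/3, d(AN,RW)=10
iteration 5: select AN,I (d=19/2); attach at lengths (5/4, 19/4); label the merged cluster AIN
  updated: d(AIN,JMO)=94/9, d(AIN,RW)=61/6
iteration 6: select AIN,RW (d=61/6); attach at lengths (1/3, 37/12); label the merged cluster AINRW
  updated: d(AINRW,JMO)=53/5
iteration 7: select AINRW,JMO (d=53/5); attach at lengths (13/60, 61/20); label the merged cluster AIJMNORW
final tree: ((((A:7/2,N:7/2):5/4,I:19/4):1/3,(R:2,W:2):37/12):13/60,((J:1/2,M:1/2):7/4,O:9/4):61/20)
total length: 1721/60

1721/60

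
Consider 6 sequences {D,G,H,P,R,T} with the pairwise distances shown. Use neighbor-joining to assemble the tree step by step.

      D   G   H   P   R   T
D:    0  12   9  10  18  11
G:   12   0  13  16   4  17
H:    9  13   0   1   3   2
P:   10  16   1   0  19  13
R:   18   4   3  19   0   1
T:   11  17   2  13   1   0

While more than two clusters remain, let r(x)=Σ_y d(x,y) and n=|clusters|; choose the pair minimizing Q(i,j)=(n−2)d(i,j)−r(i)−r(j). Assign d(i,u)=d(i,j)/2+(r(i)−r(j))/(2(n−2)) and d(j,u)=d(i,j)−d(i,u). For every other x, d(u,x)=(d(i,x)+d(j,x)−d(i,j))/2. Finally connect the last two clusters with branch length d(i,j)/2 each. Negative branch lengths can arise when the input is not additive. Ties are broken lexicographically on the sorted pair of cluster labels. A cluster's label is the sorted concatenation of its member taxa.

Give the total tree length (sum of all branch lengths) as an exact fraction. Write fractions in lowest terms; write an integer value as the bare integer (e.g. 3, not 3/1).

1. join G+R (d=4, Q=-91) ⇒ GR; edges |G|=33/8, |R|=-1/8
  updated: d(D,GR)=13, d(GR,H)=6, d(GR,P)=31/2, d(GR,T)=7
2. join H+P (d=1, Q=-109/2) ⇒ HP; edges |H|=-37/12, |P|=49/12
  updated: d(D,HP)=9, d(GR,HP)=41/4, d(HP,T)=7
3. join D+HP (d=9, Q=-165/4) ⇒ DHP; edges |D|=99/16, |HP|=45/16
  updated: d(DHP,GR)=57/8, d(DHP,T)=9/2
4. join DHP+GR (d=57/8, Q=-149/8) ⇒ DGHPR; edges |DHP|=37/16, |GR|=77/16
  updated: d(DGHPR,T)=35/16
5. join DGHPR+T (d=35/16) ⇒ DGHPRT; edges |DGHPR|=35/32, |T|=35/32
final tree: (((D:99/16,(H:-37/12,P:49/12):45/16):37/16,(G:33/8,R:-1/8):77/16):35/32,T:35/32)
total length: 373/16

373/16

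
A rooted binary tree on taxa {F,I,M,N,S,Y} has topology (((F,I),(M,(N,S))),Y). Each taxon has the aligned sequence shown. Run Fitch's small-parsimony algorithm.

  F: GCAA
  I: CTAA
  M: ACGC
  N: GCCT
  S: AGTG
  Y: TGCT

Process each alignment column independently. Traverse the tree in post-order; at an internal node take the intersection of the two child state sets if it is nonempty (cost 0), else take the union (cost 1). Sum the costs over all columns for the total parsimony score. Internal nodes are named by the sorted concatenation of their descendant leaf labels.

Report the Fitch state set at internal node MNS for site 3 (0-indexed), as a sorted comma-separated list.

FI@0: {G} ∪ {C} = {C,G} (union, +1)
NS@0: {G} ∪ {A} = {A,G} (union, +1)
MNS@0: {A} ∩ {A,G} = {A} (intersection, +0)
FIMNS@0: {C,G} ∪ {A} = {A,C,G} (union, +1)
FIMNSY@0: {A,C,G} ∪ {T} = {A,C,G,T} (union, +1)
FI@1: {C} ∪ {T} = {C,T} (union, +1)
NS@1: {C} ∪ {G} = {C,G} (union, +1)
MNS@1: {C} ∩ {C,G} = {C} (intersection, +0)
FIMNS@1: {C,T} ∩ {C} = {C} (intersection, +0)
FIMNSY@1: {C} ∪ {G} = {C,G} (union, +1)
FI@2: {A} ∩ {A} = {A} (intersection, +0)
NS@2: {C} ∪ {T} = {C,T} (union, +1)
MNS@2: {G} ∪ {C,T} = {C,G,T} (union, +1)
FIMNS@2: {A} ∪ {C,G,T} = {A,C,G,T} (union, +1)
FIMNSY@2: {A,C,G,T} ∩ {C} = {C} (intersection, +0)
FI@3: {A} ∩ {A} = {A} (intersection, +0)
NS@3: {T} ∪ {G} = {G,T} (union, +1)
MNS@3: {C} ∪ {G,T} = {C,G,T} (union, +1)
FIMNS@3: {A} ∪ {C,G,T} = {A,C,G,T} (union, +1)
FIMNSY@3: {A,C,G,T} ∩ {T} = {T} (intersection, +0)
per-site changes: [4, 3, 3, 3]; total = 13

C,G,T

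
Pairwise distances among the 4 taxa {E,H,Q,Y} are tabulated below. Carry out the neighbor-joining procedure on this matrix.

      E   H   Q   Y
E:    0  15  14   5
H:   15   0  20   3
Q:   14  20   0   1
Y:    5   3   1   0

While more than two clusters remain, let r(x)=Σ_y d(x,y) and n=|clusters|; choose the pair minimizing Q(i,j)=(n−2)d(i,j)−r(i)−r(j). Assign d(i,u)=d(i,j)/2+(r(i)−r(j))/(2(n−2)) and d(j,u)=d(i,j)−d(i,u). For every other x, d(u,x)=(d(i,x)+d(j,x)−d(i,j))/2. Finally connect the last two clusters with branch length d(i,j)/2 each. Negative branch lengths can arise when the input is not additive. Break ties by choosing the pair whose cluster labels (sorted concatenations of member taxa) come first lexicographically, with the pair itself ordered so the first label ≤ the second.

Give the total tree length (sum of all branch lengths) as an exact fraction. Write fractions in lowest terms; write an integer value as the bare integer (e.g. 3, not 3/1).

37/2

step 1: merge (E,H) at d=15, Q=-42; branch lengths E→13/2, H→17/2; new cluster EH
  updated: d(EH,Q)=19/2, d(EH,Y)=-7/2
step 2: merge (EH,Q) at d=19/2, Q=-7; branch lengths EH→5/2, Q→7; new cluster EHQ
  updated: d(EHQ,Y)=-6
step 3: merge (EHQ,Y) at d=-6; branch lengths EHQ→-3, Y→-3; new cluster EHQY
final tree: (((E:13/2,H:17/2):5/2,Q:7):-3,Y:-3)
total length: 37/2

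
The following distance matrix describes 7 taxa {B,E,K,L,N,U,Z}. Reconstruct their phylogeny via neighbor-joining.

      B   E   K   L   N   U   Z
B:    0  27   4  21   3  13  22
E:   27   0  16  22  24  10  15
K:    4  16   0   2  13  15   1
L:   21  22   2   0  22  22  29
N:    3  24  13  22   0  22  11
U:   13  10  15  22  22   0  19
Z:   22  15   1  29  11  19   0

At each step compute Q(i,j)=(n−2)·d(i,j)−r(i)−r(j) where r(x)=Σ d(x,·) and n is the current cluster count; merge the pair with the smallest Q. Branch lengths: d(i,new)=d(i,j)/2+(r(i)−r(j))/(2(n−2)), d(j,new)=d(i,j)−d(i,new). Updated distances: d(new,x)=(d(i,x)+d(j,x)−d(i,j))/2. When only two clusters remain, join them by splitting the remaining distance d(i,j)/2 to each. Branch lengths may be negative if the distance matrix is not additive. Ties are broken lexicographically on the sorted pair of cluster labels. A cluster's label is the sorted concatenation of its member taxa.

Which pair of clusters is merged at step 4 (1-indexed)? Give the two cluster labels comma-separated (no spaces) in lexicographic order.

BN,KL

iteration 1: select B,N (d=3, Q=-170); attach at lengths (1, 2); label the merged cluster BN
  updated: d(BN,E)=24, d(BN,K)=7, d(BN,L)=20, d(BN,U)=16, d(BN,Z)=15
iteration 2: select E,U (d=10, Q=-129); attach at lengths (45/8, 35/8); label the merged cluster EU
  updated: d(BN,EU)=15, d(EU,K)=21/2, d(EU,L)=17, d(EU,Z)=12
iteration 3: select K,L (d=2, Q=-165/2); attach at lengths (-83/12, 107/12); label the merged cluster KL
  updated: d(BN,KL)=25/2, d(EU,KL)=51/4, d(KL,Z)=14
iteration 4: select BN,KL (d=25/2, Q=-227/4); attach at lengths (113/16, 87/16); label the merged cluster BKLN
  updated: d(BKLN,EU)=61/8, d(BKLN,Z)=33/4
iteration 5: select BKLN,EU (d=61/8, Q=-223/8); attach at lengths (31/16, 91/16); label the merged cluster BEKLNU
  updated: d(BEKLNU,Z)=101/16
iteration 6: select BEKLNU,Z (d=101/16); attach at lengths (101/32, 101/32); label the merged cluster BEKLNUZ
final tree: ((((B:1,N:2):113/16,(K:-83/12,L:107/12):87/16):31/16,(E:45/8,U:35/8):91/16):101/32,Z:101/32)
total length: 663/16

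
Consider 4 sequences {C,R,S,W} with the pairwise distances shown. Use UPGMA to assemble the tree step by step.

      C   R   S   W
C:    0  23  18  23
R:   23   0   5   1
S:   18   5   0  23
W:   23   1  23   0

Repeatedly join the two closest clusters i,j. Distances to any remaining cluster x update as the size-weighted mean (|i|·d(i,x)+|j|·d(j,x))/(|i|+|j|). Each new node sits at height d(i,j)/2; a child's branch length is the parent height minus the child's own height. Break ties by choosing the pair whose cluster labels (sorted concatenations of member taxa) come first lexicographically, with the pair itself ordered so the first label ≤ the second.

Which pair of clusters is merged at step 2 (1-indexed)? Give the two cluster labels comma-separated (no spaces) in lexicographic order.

step 1: merge (R,W) at d=1; branch lengths R→1/2, W→1/2; new cluster RW
  updated: d(C,RW)=23, d(RW,S)=14
step 2: merge (RW,S) at d=14; branch lengths RW→13/2, S→7; new cluster RSW
  updated: d(C,RSW)=64/3
step 3: merge (C,RSW) at d=64/3; branch lengths C→32/3, RSW→11/3; new cluster CRSW
final tree: (C:32/3,((R:1/2,W:1/2):13/2,S:7):11/3)
total length: 173/6

RW,S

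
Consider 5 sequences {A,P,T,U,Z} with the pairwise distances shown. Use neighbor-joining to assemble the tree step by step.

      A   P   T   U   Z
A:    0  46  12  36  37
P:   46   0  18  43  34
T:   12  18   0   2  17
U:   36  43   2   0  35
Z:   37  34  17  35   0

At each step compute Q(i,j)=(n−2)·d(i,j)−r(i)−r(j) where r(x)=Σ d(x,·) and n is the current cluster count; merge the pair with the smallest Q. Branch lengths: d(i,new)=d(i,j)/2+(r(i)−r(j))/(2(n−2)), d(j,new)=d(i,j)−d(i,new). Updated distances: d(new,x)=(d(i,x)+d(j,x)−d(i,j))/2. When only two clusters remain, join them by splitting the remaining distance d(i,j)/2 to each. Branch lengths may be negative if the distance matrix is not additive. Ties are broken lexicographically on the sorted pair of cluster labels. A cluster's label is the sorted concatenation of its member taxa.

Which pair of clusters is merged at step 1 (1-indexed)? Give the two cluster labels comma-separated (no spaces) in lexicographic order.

P,Z

step 1: merge (P,Z) at d=34, Q=-162; branch lengths P→20, Z→14; new cluster PZ
  updated: d(A,PZ)=49/2, d(PZ,T)=1/2, d(PZ,U)=22
step 2: merge (A,PZ) at d=49/2, Q=-141/2; branch lengths A→149/8, PZ→47/8; new cluster APZ
  updated: d(APZ,T)=-6, d(APZ,U)=67/4
step 3: merge (APZ,T) at d=-6, Q=-51/4; branch lengths APZ→35/8, T→-83/8; new cluster APTZ
  updated: d(APTZ,U)=99/8
step 4: merge (APTZ,U) at d=99/8; branch lengths APTZ→99/16, U→99/16; new cluster APTUZ
final tree: (((A:149/8,(P:20,Z:14):47/8):35/8,T:-83/8):99/16,U:99/16)
total length: 519/8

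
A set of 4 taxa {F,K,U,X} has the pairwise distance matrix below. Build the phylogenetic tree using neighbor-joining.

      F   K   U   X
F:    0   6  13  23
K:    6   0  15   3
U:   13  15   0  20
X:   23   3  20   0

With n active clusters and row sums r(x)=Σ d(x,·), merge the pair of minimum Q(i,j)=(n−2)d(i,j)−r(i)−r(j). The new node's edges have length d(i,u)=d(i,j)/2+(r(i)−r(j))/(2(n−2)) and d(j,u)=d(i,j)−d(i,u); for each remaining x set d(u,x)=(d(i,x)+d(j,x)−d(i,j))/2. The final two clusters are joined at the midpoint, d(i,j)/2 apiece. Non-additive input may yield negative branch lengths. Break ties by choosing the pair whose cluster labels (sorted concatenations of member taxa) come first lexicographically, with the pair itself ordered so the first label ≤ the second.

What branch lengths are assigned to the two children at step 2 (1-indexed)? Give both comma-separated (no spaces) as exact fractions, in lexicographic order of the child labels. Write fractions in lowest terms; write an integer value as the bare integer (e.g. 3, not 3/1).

iteration 1: select F,U (d=13, Q=-64); attach at lengths (5, 8); label the merged cluster FU
  updated: d(FU,K)=4, d(FU,X)=15
iteration 2: select FU,K (d=4, Q=-22); attach at lengths (8, -4); label the merged cluster FKU
  updated: d(FKU,X)=7
iteration 3: select FKU,X (d=7); attach at lengths (7/2, 7/2); label the merged cluster FKUX
final tree: (((F:5,U:8):8,K:-4):7/2,X:7/2)
total length: 24

8,-4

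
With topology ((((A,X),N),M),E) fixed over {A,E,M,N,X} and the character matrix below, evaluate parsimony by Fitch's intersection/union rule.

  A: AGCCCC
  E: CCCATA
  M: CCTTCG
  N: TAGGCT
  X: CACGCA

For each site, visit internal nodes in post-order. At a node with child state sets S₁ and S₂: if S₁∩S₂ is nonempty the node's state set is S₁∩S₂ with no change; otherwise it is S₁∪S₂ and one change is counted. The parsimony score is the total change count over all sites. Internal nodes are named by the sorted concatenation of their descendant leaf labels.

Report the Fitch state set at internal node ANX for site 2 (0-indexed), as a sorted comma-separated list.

AX@0: {A} ∪ {C} = {A,C} (union, +1)
ANX@0: {A,C} ∪ {T} = {A,C,T} (union, +1)
AMNX@0: {A,C,T} ∩ {C} = {C} (intersection, +0)
AEMNX@0: {C} ∩ {C} = {C} (intersection, +0)
AX@1: {G} ∪ {A} = {A,G} (union, +1)
ANX@1: {A,G} ∩ {A} = {A} (intersection, +0)
AMNX@1: {A} ∪ {C} = {A,C} (union, +1)
AEMNX@1: {A,C} ∩ {C} = {C} (intersection, +0)
AX@2: {C} ∩ {C} = {C} (intersection, +0)
ANX@2: {C} ∪ {G} = {C,G} (union, +1)
AMNX@2: {C,G} ∪ {T} = {C,G,T} (union, +1)
AEMNX@2: {C,G,T} ∩ {C} = {C} (intersection, +0)
AX@3: {C} ∪ {G} = {C,G} (union, +1)
ANX@3: {C,G} ∩ {G} = {G} (intersection, +0)
AMNX@3: {G} ∪ {T} = {G,T} (union, +1)
AEMNX@3: {G,T} ∪ {A} = {A,G,T} (union, +1)
AX@4: {C} ∩ {C} = {C} (intersection, +0)
ANX@4: {C} ∩ {C} = {C} (intersection, +0)
AMNX@4: {C} ∩ {C} = {C} (intersection, +0)
AEMNX@4: {C} ∪ {T} = {C,T} (union, +1)
AX@5: {C} ∪ {A} = {A,C} (union, +1)
ANX@5: {A,C} ∪ {T} = {A,C,T} (union, +1)
AMNX@5: {A,C,T} ∪ {G} = {A,C,G,T} (union, +1)
AEMNX@5: {A,C,G,T} ∩ {A} = {A} (intersection, +0)
per-site changes: [2, 2, 2, 3, 1, 3]; total = 13

C,G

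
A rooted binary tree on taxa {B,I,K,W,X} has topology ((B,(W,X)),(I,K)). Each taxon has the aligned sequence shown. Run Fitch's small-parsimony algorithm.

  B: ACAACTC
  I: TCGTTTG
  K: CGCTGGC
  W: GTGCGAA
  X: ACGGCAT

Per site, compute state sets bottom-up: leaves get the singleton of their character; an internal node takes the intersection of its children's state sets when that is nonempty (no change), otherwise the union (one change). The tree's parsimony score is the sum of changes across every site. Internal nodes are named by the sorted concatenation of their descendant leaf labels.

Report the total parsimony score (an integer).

18

WX@0: {G} ∪ {A} = {A,G} (union, +1)
BWX@0: {A} ∩ {A,G} = {A} (intersection, +0)
IK@0: {T} ∪ {C} = {C,T} (union, +1)
BIKWX@0: {A} ∪ {C,T} = {A,C,T} (union, +1)
WX@1: {T} ∪ {C} = {C,T} (union, +1)
BWX@1: {C} ∩ {C,T} = {C} (intersection, +0)
IK@1: {C} ∪ {G} = {C,G} (union, +1)
BIKWX@1: {C} ∩ {C,G} = {C} (intersection, +0)
WX@2: {G} ∩ {G} = {G} (intersection, +0)
BWX@2: {A} ∪ {G} = {A,G} (union, +1)
IK@2: {G} ∪ {C} = {C,G} (union, +1)
BIKWX@2: {A,G} ∩ {C,G} = {G} (intersection, +0)
WX@3: {C} ∪ {G} = {C,G} (union, +1)
BWX@3: {A} ∪ {C,G} = {A,C,G} (union, +1)
IK@3: {T} ∩ {T} = {T} (intersection, +0)
BIKWX@3: {A,C,G} ∪ {T} = {A,C,G,T} (union, +1)
WX@4: {G} ∪ {C} = {C,G} (union, +1)
BWX@4: {C} ∩ {C,G} = {C} (intersection, +0)
IK@4: {T} ∪ {G} = {G,T} (union, +1)
BIKWX@4: {C} ∪ {G,T} = {C,G,T} (union, +1)
WX@5: {A} ∩ {A} = {A} (intersection, +0)
BWX@5: {T} ∪ {A} = {A,T} (union, +1)
IK@5: {T} ∪ {G} = {G,T} (union, +1)
BIKWX@5: {A,T} ∩ {G,T} = {T} (intersection, +0)
WX@6: {A} ∪ {T} = {A,T} (union, +1)
BWX@6: {C} ∪ {A,T} = {A,C,T} (union, +1)
IK@6: {G} ∪ {C} = {C,G} (union, +1)
BIKWX@6: {A,C,T} ∩ {C,G} = {C} (intersection, +0)
per-site changes: [3, 2, 2, 3, 3, 2, 3]; total = 18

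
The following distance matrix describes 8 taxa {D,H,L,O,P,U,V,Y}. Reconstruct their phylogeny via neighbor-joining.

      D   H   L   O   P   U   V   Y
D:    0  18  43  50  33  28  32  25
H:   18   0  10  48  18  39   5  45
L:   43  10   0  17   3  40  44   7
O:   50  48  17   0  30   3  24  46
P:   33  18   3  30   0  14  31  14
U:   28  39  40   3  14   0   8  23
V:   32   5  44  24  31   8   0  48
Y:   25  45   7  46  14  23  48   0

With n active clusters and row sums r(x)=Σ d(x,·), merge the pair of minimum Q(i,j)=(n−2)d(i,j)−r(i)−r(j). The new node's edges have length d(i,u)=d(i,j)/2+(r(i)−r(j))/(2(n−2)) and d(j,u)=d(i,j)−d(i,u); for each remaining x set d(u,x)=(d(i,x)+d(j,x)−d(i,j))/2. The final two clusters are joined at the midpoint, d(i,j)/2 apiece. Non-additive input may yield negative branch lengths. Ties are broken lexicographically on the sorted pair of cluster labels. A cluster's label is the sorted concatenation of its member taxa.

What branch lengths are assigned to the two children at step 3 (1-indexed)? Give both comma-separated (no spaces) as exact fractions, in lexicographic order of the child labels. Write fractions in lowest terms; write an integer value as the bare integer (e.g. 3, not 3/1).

iteration 1: select O,U (d=3, Q=-355); attach at lengths (27/4, -15/4); label the merged cluster OU
  updated: d(D,OU)=75/2, d(H,OU)=42, d(L,OU)=27, d(OU,P)=41/2, d(OU,V)=29/2, d(OU,Y)=33
iteration 2: select H,V (d=5, Q=-575/2); attach at lengths (-23/20, 123/20); label the merged cluster HV
  updated: d(D,HV)=45/2, d(HV,L)=49/2, d(HV,OU)=103/4, d(HV,P)=22, d(HV,Y)=44
iteration 3: select D,HV (d=45/2, Q=-839/4); attach at lengths (449/32, 271/32); label the merged cluster DHV
  updated: d(DHV,L)=45/2, d(DHV,OU)=163/8, d(DHV,P)=65/4, d(DHV,Y)=93/4
iteration 4: select DHV,OU (d=163/8, Q=-977/8); attach at lengths (341/48, 637/48); label the merged cluster DHOUV
  updated: d(DHOUV,L)=233/16, d(DHOUV,P)=131/16, d(DHOUV,Y)=287/16
iteration 5: select DHOUV,P (d=131/16, Q=-99/2); attach at lengths (255/32, 7/32); label the merged cluster DHOPUV
  updated: d(DHOPUV,L)=75/16, d(DHOPUV,Y)=95/8
iteration 6: select DHOPUV,L (d=75/16, Q=-377/16); attach at lengths (153/32, -3/32); label the merged cluster DHLOPUV
  updated: d(DHLOPUV,Y)=227/32
iteration 7: select DHLOPUV,Y (d=227/32); attach at lengths (227/64, 227/64); label the merged cluster DHLOPUVY
final tree: (((((D:449/32,(H:-23/20,V:123/20):271/32):341/48,(O:27/4,U:-15/4):637/48):255/32,P:7/32):153/32,L:-3/32):227/64,Y:227/64)
total length: 2267/32

449/32,271/32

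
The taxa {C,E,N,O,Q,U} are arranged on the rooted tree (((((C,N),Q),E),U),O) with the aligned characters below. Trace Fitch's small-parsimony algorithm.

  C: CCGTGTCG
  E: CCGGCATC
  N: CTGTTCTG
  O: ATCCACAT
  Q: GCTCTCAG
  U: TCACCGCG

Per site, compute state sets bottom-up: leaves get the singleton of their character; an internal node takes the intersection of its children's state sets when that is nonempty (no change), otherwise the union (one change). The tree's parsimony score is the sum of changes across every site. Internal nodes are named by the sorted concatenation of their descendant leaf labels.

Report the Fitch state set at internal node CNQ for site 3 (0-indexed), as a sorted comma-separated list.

C,T

[col 0] CN: children C:{C}, N:{C} ∩→ {C}; cost 0
[col 0] CNQ: children CN:{C}, Q:{G} ∪→ {C,G}; cost 1
[col 0] CENQ: children CNQ:{C,G}, E:{C} ∩→ {C}; cost 0
[col 0] CENQU: children CENQ:{C}, U:{T} ∪→ {C,T}; cost 1
[col 0] CENOQU: children CENQU:{C,T}, O:{A} ∪→ {A,C,T}; cost 1
[col 1] CN: children C:{C}, N:{T} ∪→ {C,T}; cost 1
[col 1] CNQ: children CN:{C,T}, Q:{C} ∩→ {C}; cost 0
[col 1] CENQ: children CNQ:{C}, E:{C} ∩→ {C}; cost 0
[col 1] CENQU: children CENQ:{C}, U:{C} ∩→ {C}; cost 0
[col 1] CENOQU: children CENQU:{C}, O:{T} ∪→ {C,T}; cost 1
[col 2] CN: children C:{G}, N:{G} ∩→ {G}; cost 0
[col 2] CNQ: children CN:{G}, Q:{T} ∪→ {G,T}; cost 1
[col 2] CENQ: children CNQ:{G,T}, E:{G} ∩→ {G}; cost 0
[col 2] CENQU: children CENQ:{G}, U:{A} ∪→ {A,G}; cost 1
[col 2] CENOQU: children CENQU:{A,G}, O:{C} ∪→ {A,C,G}; cost 1
[col 3] CN: children C:{T}, N:{T} ∩→ {T}; cost 0
[col 3] CNQ: children CN:{T}, Q:{C} ∪→ {C,T}; cost 1
[col 3] CENQ: children CNQ:{C,T}, E:{G} ∪→ {C,G,T}; cost 1
[col 3] CENQU: children CENQ:{C,G,T}, U:{C} ∩→ {C}; cost 0
[col 3] CENOQU: children CENQU:{C}, O:{C} ∩→ {C}; cost 0
[col 4] CN: children C:{G}, N:{T} ∪→ {G,T}; cost 1
[col 4] CNQ: children CN:{G,T}, Q:{T} ∩→ {T}; cost 0
[col 4] CENQ: children CNQ:{T}, E:{C} ∪→ {C,T}; cost 1
[col 4] CENQU: children CENQ:{C,T}, U:{C} ∩→ {C}; cost 0
[col 4] CENOQU: children CENQU:{C}, O:{A} ∪→ {A,C}; cost 1
[col 5] CN: children C:{T}, N:{C} ∪→ {C,T}; cost 1
[col 5] CNQ: children CN:{C,T}, Q:{C} ∩→ {C}; cost 0
[col 5] CENQ: children CNQ:{C}, E:{A} ∪→ {A,C}; cost 1
[col 5] CENQU: children CENQ:{A,C}, U:{G} ∪→ {A,C,G}; cost 1
[col 5] CENOQU: children CENQU:{A,C,G}, O:{C} ∩→ {C}; cost 0
[col 6] CN: children C:{C}, N:{T} ∪→ {C,T}; cost 1
[col 6] CNQ: children CN:{C,T}, Q:{A} ∪→ {A,C,T}; cost 1
[col 6] CENQ: children CNQ:{A,C,T}, E:{T} ∩→ {T}; cost 0
[col 6] CENQU: children CENQ:{T}, U:{C} ∪→ {C,T}; cost 1
[col 6] CENOQU: children CENQU:{C,T}, O:{A} ∪→ {A,C,T}; cost 1
[col 7] CN: children C:{G}, N:{G} ∩→ {G}; cost 0
[col 7] CNQ: children CN:{G}, Q:{G} ∩→ {G}; cost 0
[col 7] CENQ: children CNQ:{G}, E:{C} ∪→ {C,G}; cost 1
[col 7] CENQU: children CENQ:{C,G}, U:{G} ∩→ {G}; cost 0
[col 7] CENOQU: children CENQU:{G}, O:{T} ∪→ {G,T}; cost 1
per-site changes: [3, 2, 3, 2, 3, 3, 4, 2]; total = 22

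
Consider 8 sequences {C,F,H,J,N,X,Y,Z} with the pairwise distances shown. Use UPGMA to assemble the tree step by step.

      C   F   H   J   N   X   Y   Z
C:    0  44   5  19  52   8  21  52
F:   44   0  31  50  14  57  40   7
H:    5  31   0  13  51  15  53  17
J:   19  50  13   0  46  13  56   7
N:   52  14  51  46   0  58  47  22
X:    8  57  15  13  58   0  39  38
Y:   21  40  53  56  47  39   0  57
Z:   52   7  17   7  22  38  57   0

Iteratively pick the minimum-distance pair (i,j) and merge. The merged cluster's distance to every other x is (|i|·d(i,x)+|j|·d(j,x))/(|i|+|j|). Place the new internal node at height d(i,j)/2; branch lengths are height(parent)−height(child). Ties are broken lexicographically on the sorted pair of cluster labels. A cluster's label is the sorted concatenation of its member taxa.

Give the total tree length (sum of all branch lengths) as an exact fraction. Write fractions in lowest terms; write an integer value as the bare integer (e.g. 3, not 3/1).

15779/168

iteration 1: select C,H (d=5); attach at lengths (5/2, 5/2); label the merged cluster CH
  updated: d(CH,F)=75/2, d(CH,J)=16, d(CH,N)=103/2, d(CH,X)=23/2, d(CH,Y)=37, d(CH,Z)=69/2
iteration 2: select F,Z (d=7); attach at lengths (7/2, 7/2); label the merged cluster FZ
  updated: d(CH,FZ)=36, d(FZ,J)=57/2, d(FZ,N)=18, d(FZ,X)=95/2, d(FZ,Y)=97/2
iteration 3: select CH,X (d=23/2); attach at lengths (13/4, 23/4); label the merged cluster CHX
  updated: d(CHX,FZ)=239/6, d(CHX,J)=15, d(CHX,N)=161/3, d(CHX,Y)=113/3
iteration 4: select CHX,J (d=15); attach at lengths (7/4, 15/2); label the merged cluster CHJX
  updated: d(CHJX,FZ)=37, d(CHJX,N)=207/4, d(CHJX,Y)=169/4
iteration 5: select FZ,N (d=18); attach at lengths (11/2, 9); label the merged cluster FNZ
  updated: d(CHJX,FNZ)=503/12, d(FNZ,Y)=48
iteration 6: select CHJX,FNZ (d=503/12); attach at lengths (323/24, 287/24); label the merged cluster CFHJNXZ
  updated: d(CFHJNXZ,Y)=313/7
iteration 7: select CFHJNXZ,Y (d=313/7); attach at lengths (235/168, 313/14); label the merged cluster CFHJNXYZ
final tree: (((((C:5/2,H:5/2):13/4,X:23/4):7/4,J:15/2):323/24,((F:7/2,Z:7/2):11/2,N:9):287/24):235/168,Y:313/14)
total length: 15779/168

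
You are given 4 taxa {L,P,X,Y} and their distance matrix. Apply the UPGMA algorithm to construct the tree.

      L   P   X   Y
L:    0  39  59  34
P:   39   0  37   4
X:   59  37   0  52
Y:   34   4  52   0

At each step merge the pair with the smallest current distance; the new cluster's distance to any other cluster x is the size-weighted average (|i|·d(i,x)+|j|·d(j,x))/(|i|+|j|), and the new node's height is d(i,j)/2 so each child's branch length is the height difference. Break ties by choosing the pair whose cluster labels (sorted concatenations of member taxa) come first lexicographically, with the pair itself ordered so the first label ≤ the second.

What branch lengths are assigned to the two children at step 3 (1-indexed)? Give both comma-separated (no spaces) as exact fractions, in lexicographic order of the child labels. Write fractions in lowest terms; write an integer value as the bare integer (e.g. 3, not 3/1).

77/12,74/3

iteration 1: select P,Y (d=4); attach at lengths (2, 2); label the merged cluster PY
  updated: d(L,PY)=73/2, d(PY,X)=89/2
iteration 2: select L,PY (d=73/2); attach at lengths (73/4, 65/4); label the merged cluster LPY
  updated: d(LPY,X)=148/3
iteration 3: select LPY,X (d=148/3); attach at lengths (77/12, 74/3); label the merged cluster LPXY
final tree: ((L:73/4,(P:2,Y:2):65/4):77/12,X:74/3)
total length: 835/12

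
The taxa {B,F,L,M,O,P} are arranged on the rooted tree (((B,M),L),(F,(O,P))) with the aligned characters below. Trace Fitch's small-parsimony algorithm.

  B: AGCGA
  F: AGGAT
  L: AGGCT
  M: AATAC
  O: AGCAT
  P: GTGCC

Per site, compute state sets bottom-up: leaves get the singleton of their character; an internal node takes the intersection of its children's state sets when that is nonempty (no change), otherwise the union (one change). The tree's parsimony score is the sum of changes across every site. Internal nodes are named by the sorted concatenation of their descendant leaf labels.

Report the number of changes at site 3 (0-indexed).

3

BM@0: {A} ∩ {A} = {A} (intersection, +0)
BLM@0: {A} ∩ {A} = {A} (intersection, +0)
OP@0: {A} ∪ {G} = {A,G} (union, +1)
FOP@0: {A} ∩ {A,G} = {A} (intersection, +0)
BFLMOP@0: {A} ∩ {A} = {A} (intersection, +0)
BM@1: {G} ∪ {A} = {A,G} (union, +1)
BLM@1: {A,G} ∩ {G} = {G} (intersection, +0)
OP@1: {G} ∪ {T} = {G,T} (union, +1)
FOP@1: {G} ∩ {G,T} = {G} (intersection, +0)
BFLMOP@1: {G} ∩ {G} = {G} (intersection, +0)
BM@2: {C} ∪ {T} = {C,T} (union, +1)
BLM@2: {C,T} ∪ {G} = {C,G,T} (union, +1)
OP@2: {C} ∪ {G} = {C,G} (union, +1)
FOP@2: {G} ∩ {C,G} = {G} (intersection, +0)
BFLMOP@2: {C,G,T} ∩ {G} = {G} (intersection, +0)
BM@3: {G} ∪ {A} = {A,G} (union, +1)
BLM@3: {A,G} ∪ {C} = {A,C,G} (union, +1)
OP@3: {A} ∪ {C} = {A,C} (union, +1)
FOP@3: {A} ∩ {A,C} = {A} (intersection, +0)
BFLMOP@3: {A,C,G} ∩ {A} = {A} (intersection, +0)
BM@4: {A} ∪ {C} = {A,C} (union, +1)
BLM@4: {A,C} ∪ {T} = {A,C,T} (union, +1)
OP@4: {T} ∪ {C} = {C,T} (union, +1)
FOP@4: {T} ∩ {C,T} = {T} (intersection, +0)
BFLMOP@4: {A,C,T} ∩ {T} = {T} (intersection, +0)
per-site changes: [1, 2, 3, 3, 3]; total = 12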